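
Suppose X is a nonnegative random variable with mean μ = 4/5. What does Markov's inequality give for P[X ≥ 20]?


μ = E[X] = 4/5, a = 20.
Markov: P[X ≥ 20] ≤ μ/a = (4/5)/20 = 1/25.
Numerically: ≈ 0.040000.
(Since a = 20 > μ = 0.800000, the bound 1/25 is < 1 and informative.)

P[X ≥ 20] ≤ 1/25 ≈ 0.040000.


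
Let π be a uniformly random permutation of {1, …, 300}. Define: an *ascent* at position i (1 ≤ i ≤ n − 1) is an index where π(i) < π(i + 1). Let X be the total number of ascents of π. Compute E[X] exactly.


Write X = Σ X_I over i = 1, …, 299, with X_I the indicator of one ascent.
There are 299 indicators.
For each fixed i, the pair (π(i), π(i+1)) is a uniformly random ordered pair of distinct values from {1, …, 300}; by symmetry P[π(i) < π(i+1)] = 1/2.
By linearity: E[X] = 299 · (1/2) = (300 − 1) · (1/2) = 299/2 ≈ 149.500.

E[X] = 299/2 = 149.500.


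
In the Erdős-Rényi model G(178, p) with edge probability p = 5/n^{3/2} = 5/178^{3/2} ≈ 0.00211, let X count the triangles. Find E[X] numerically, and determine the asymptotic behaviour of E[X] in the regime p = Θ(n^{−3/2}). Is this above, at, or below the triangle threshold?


Number of potential triangles: C(178, 3) = 924176.
Each occurs with probability p³ ≈ (0.00211)³ ≈ 9.33297e-09.
By linearity: E[X] = C(178, 3)·p³ ≈ 924176 · 9.33297e-09 ≈ 0.009.
Since α = 3/2 > 1, p = c/n^{3/2} = o(1/n) is below the triangle threshold p ~ 1/n. Asymptotically E[X] ~ (c³/6)·n^{3(1−α)} = (5³/6)·n^{-1.5} → 0, so by Markov's inequality G has no triangles w.h.p.

E[X] ≈ 0.009; in regime p = Θ(1/n^{3/2}) E[X] tends to 0 (below the triangle threshold p ~ 1/n).


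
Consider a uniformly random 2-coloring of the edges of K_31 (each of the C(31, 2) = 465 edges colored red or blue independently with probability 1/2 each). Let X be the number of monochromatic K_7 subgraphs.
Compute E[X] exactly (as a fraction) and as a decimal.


Let X = Σ_S X_S over the C(31, 7) = 2629575 subsets S of size 7, where X_S = 1 if the K_7 on S is monochromatic.
For a fixed S, the K_7 on S has C(7, 2) = 21 edges. P[all 21 edges red] = (1/2)^21, and likewise for blue, so P[monochromatic] = 2·(1/2)^21 = 2^{1 − 21} = 1/1048576.
By linearity: E[X] = C(31, 7) · 2^{1 − 21} = 2629575 · 1/1048576 = 2629575/1048576.
Numerically: E[X] ≈ 2.5078.

E[X] = C(31,7)·2^(1−C(7,2)) = 2629575/1048576 ≈ 2.5078.


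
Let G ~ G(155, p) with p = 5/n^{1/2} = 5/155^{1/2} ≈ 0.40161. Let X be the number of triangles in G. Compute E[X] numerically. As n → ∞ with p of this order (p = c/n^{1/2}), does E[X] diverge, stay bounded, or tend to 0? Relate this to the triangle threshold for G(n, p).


Number of potential triangles: C(155, 3) = 608685.
Each occurs with probability p³ ≈ (0.40161)³ ≈ 6.4775752e-02.
By linearity: E[X] = C(155, 3)·p³ ≈ 608685 · 6.4775752e-02 ≈ 39428.02881.
Since α = 1/2 < 1, p = c/n^{1/2} ≫ 1/n is above the triangle threshold p ~ 1/n. Asymptotically E[X] ~ (c³/6)·n^{3(1−α)} = (5³/6)·n^{1.5} → ∞; triangles are abundant w.h.p.

E[X] ≈ 39428.02881; in regime p = Θ(1/n^{1/2}) E[X] diverges (above the triangle threshold p ~ 1/n).


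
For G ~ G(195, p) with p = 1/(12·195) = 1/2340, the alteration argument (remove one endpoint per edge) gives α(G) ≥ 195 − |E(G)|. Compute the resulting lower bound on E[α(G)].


E[|E(G)|] = C(195, 2)·p = 18915 · (1/2340) = 97/12.
E[α(G)] ≥ n − E[|E(G)|] = 195 − 97/12 = 2243/12.
Numerically: ≈ 186.917.
(This is only a lower bound; the true E[α(G)] may be larger.)

E[α(G)] ≥ 2243/12 ≈ 186.917.


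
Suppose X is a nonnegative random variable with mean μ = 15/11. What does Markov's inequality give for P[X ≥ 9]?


μ = E[X] = 15/11, a = 9.
Markov: P[X ≥ 9] ≤ μ/a = (15/11)/9 = 5/33.
Numerically: ≈ 0.1515.
(Since a = 9 > μ = 1.3636, the bound 5/33 is < 1 and informative.)

P[X ≥ 9] ≤ 5/33 ≈ 0.1515.


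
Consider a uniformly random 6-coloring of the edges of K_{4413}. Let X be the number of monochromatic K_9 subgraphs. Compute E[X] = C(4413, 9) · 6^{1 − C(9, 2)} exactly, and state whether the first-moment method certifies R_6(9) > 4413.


E[X] = C(4413, 9) · 6^{1 − 36} = 1734990840325017881257917265 · 6^{−35} = 1734990840325017881257917265/1719070799748422591028658176.
As a reduced fraction: E[X] = 1734990840325017881257917265/1719070799748422591028658176 ≈ 1.0092608.
Is E[X] < 1? NO.
Since E[X] ≥ 1, the first-moment bound is inconclusive at n = 4413; it does NOT by itself certify R_6(9) > 4413.

E[X] = 1734990840325017881257917265/1719070799748422591028658176 ≈ 1.0092608; E[X] ≥ 1; first-moment method inconclusive here.


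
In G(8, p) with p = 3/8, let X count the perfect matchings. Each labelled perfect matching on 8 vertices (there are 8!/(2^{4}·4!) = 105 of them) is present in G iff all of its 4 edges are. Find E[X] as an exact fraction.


K_8 has 8!/(2^{4}·4!) = 105 labelled perfect matchings.
For each such perfect matching H, let X_H = 1 if all 4 edges of H are present in G. Then P[X_H = 1] = p^{4} = (3/8)^{4} = 81/4096.
By linearity: E[X] = Σ_H E[X_H] = 105 · p^{4} = 105 · 81/4096 = 8505/4096.
Numerically: E[X] ≈ 2.07642.

E[X] = 105 · (3/8)^{4} = 8505/4096 ≈ 2.07642.


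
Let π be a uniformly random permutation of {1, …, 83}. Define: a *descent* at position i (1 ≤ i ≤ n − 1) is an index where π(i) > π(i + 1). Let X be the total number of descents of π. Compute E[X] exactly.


Write X = Σ X_I over i = 1, …, 82, with X_I the indicator of one descent.
There are 82 indicators.
For each fixed i, the pair (π(i), π(i+1)) is a uniformly random ordered pair of distinct values from {1, …, 83}; by symmetry P[π(i) > π(i+1)] = 1/2.
By linearity: E[X] = 82 · (1/2) = (83 − 1) · (1/2) = 41 ≈ 41.000000.

E[X] = 41 = 41.000000.


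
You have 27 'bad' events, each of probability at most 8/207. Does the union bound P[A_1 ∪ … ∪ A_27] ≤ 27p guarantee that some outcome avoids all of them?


Union bound: P[∪_{i=1}^{27} A_i] ≤ Σ_i P[A_i] ≤ 27·p = 27·(8/207) = 24/23.
Numerically: 24/23 ≈ 1.04348.
Is 24/23 < 1? NO.
Since the bound 24/23 is ≥ 1, the union bound is uninformative here; it does NOT by itself certify existence.

27·p = 24/23 ≈ 1.04348; existence NOT certified by the union bound.


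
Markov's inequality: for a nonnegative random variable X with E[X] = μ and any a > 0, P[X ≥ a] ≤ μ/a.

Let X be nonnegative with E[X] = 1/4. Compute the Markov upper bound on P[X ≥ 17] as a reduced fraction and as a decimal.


μ = E[X] = 1/4, a = 17.
Markov: P[X ≥ 17] ≤ μ/a = (1/4)/17 = 1/68.
Numerically: ≈ 0.0147.
(Since a = 17 > μ = 0.2500, the bound 1/68 is < 1 and informative.)

P[X ≥ 17] ≤ 1/68 ≈ 0.0147.


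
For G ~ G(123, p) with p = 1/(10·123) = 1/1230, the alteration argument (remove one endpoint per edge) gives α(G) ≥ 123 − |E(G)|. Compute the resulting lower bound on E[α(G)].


E[|E(G)|] = C(123, 2)·p = 7503 · (1/1230) = 61/10.
E[α(G)] ≥ n − E[|E(G)|] = 123 − 61/10 = 1169/10.
Numerically: ≈ 116.900.
(This is only a lower bound; the true E[α(G)] may be larger.)

E[α(G)] ≥ 1169/10 ≈ 116.900.


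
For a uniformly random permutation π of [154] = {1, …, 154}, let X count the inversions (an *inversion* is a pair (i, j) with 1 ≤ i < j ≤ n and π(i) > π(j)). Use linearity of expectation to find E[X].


Write X = Σ X_I over the C(154, 2) = 11781 pairs i < j, with X_I the indicator of one inversion.
There are 11781 indicators.
For each fixed pair i < j, the values π(i) and π(j) are two distinct elements of {1, …, 154} in uniformly random order; by symmetry P[π(i) > π(j)] = 1/2.
By linearity: E[X] = 11781 · (1/2) = C(154, 2) · (1/2) = 11781/2 = 11781/2 ≈ 5890.500000.

E[X] = 11781/2 = 5890.500000.


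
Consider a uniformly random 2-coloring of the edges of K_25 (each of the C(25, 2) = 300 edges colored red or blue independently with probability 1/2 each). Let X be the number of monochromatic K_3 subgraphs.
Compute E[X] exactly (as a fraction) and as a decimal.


Let X = Σ_S X_S over the C(25, 3) = 2300 subsets S of size 3, where X_S = 1 if the K_3 on S is monochromatic.
For a fixed S, the K_3 on S has C(3, 2) = 3 edges. P[all 3 edges red] = (1/2)^3, and likewise for blue, so P[monochromatic] = 2·(1/2)^3 = 2^{1 − 3} = 1/4.
By linearity: E[X] = C(25, 3) · 2^{1 − 3} = 2300 · 1/4 = 575.
Numerically: E[X] ≈ 575.000000.

E[X] = C(25,3)·2^(1−C(3,2)) = 575 ≈ 575.000000.


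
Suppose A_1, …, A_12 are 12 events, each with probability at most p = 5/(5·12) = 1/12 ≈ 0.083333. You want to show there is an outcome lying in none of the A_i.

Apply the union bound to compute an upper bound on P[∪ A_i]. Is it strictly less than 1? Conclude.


Union bound: P[∪_{i=1}^{12} A_i] ≤ Σ_i P[A_i] ≤ 12·p = 12·(1/12) = 1.
Numerically: 1 ≈ 1.000000.
Is 1 < 1? NO.
Since the bound 1 is ≥ 1, the union bound is uninformative here; it does NOT by itself certify existence.

12·p = 1 ≈ 1.000000; existence NOT certified by the union bound.


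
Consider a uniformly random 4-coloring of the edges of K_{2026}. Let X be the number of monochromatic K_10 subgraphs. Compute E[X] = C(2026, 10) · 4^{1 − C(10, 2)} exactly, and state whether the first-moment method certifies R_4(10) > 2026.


E[X] = C(2026, 10) · 4^{1 − 45} = 314029205130126398094885285 · 4^{−44} = 314029205130126398094885285/309485009821345068724781056.
As a reduced fraction: E[X] = 314029205130126398094885285/309485009821345068724781056 ≈ 1.0147.
Is E[X] < 1? NO.
Since E[X] ≥ 1, the first-moment bound is inconclusive at n = 2026; it does NOT by itself certify R_4(10) > 2026.

E[X] = 314029205130126398094885285/309485009821345068724781056 ≈ 1.0147; E[X] ≥ 1; first-moment method inconclusive here.


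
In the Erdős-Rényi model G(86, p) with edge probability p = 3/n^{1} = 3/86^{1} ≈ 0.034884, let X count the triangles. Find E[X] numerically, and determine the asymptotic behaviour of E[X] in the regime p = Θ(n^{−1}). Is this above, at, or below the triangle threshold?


Number of potential triangles: C(86, 3) = 102340.
Each occurs with probability p³ ≈ (0.034884)³ ≈ 4.2449093e-05.
By linearity: E[X] = C(86, 3)·p³ ≈ 102340 · 4.2449093e-05 ≈ 4.34424.
Here α = 1, so p = 3/n is exactly at the triangle threshold p ~ 1/n. Asymptotically E[X] → c³/6 = 3³/6 = 9/2 ≈ 4.50000, a bounded constant. In this regime the triangle count is asymptotically Poisson(c³/6).

E[X] ≈ 4.34424; in regime p = Θ(1/n^{1}) E[X] stays bounded (at the triangle threshold p ~ 1/n).


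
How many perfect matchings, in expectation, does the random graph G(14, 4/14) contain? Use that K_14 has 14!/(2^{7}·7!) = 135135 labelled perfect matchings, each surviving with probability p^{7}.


K_14 has 14!/(2^{7}·7!) = 135135 labelled perfect matchings.
For each such perfect matching H, let X_H = 1 if all 7 edges of H are present in G. Then P[X_H = 1] = p^{7} = (2/7)^{7} = 128/823543.
By linearity of expectation: E[X] = Σ_H E[X_H] = 135135 · p^{7} = 135135 · 128/823543 = 2471040/117649.
Numerically: E[X] ≈ 21.003.

E[X] = 135135 · (2/7)^{7} = 2471040/117649 ≈ 21.003.


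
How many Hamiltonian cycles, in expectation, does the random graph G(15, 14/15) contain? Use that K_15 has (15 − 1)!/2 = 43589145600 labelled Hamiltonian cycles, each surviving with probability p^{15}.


K_15 has (15 − 1)!/2 = 43589145600 labelled Hamiltonian cycles.
For each such Hamiltonian cycle H, let X_H = 1 if all 15 edges of H are present in G. Then P[X_H = 1] = p^{15} = (14/15)^{15} = 155568095557812224/437893890380859375.
By linearity of expectation: E[X] = Σ_H E[X_H] = 43589145600 · p^{15} = 43589145600 · 155568095557812224/437893890380859375 = 1116227221067356419653632/72081298828125.
Numerically: E[X] ≈ 1.5486e+10.

E[X] = 43589145600 · (14/15)^{15} = 1116227221067356419653632/72081298828125 ≈ 1.5486e+10.


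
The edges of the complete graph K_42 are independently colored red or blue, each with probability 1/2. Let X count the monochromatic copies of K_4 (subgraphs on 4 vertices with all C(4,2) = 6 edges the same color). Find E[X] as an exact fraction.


Let X = Σ_S X_S over the C(42, 4) = 111930 subsets S of size 4, where X_S = 1 if the K_4 on S is monochromatic.
For a fixed S, the K_4 on S has C(4, 2) = 6 edges. P[all 6 edges red] = (1/2)^6, and likewise for blue, so P[monochromatic] = 2·(1/2)^6 = 2^{1 − 6} = 1/32.
By linearity of expectation: E[X] = C(42, 4) · 2^{1 − 6} = 111930 · 1/32 = 55965/16.
Numerically: E[X] ≈ 3497.812500.

E[X] = C(42,4)·2^(1−C(4,2)) = 55965/16 ≈ 3497.812500.


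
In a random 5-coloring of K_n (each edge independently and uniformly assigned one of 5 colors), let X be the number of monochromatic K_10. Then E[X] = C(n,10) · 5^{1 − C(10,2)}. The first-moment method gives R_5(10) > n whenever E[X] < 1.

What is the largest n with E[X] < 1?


We need C(n, 10) · 5^{1 − 45} < 1, i.e. C(n, 10) < 5^{45 − 1} = 5684341886080801486968994140625.
Check values of n near the boundary:
  n = 5391: C(5391, 10) = 5666344714787188828795213697883; 5666344714787188828795213697883 < 5684341886080801486968994140625? YES
  n = 5392: C(5392, 10) = 5676873040158402483252283957448; 5676873040158402483252283957448 < 5684341886080801486968994140625? YES
  n = 5393: C(5393, 10) = 5687418968154238267170642278008; 5687418968154238267170642278008 < 5684341886080801486968994140625? NO
  n = 5394: C(5394, 10) = 5697982524930156243149785372878; 5697982524930156243149785372878 < 5684341886080801486968994140625? NO
The largest n with C(n, 10) < 5684341886080801486968994140625 is n = 5392 (where E[X] = 5676873040158402483252283957448/5684341886080801486968994140625 ≈ 0.99869). Hence R_5(10) > 5392, i.e. R_5(10) ≥ 5393.

Largest n = 5392; hence R_5(10) > 5392.


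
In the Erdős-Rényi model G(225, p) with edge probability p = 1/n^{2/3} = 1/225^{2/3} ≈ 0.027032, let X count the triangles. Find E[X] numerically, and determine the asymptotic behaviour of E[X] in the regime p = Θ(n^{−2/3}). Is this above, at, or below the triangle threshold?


Number of potential triangles: C(225, 3) = 1873200.
Each occurs with probability p³ ≈ (0.027032)³ ≈ 1.9753086e-05.
By linearity: E[X] = C(225, 3)·p³ ≈ 1873200 · 1.9753086e-05 ≈ 37.00148.
Since α = 2/3 < 1, p = c/n^{2/3} ≫ 1/n is above the triangle threshold p ~ 1/n. Asymptotically E[X] ~ (c³/6)·n^{3(1−α)} = (1³/6)·n^{1} → ∞; triangles are abundant w.h.p.

E[X] ≈ 37.00148; in regime p = Θ(1/n^{2/3}) E[X] diverges (above the triangle threshold p ~ 1/n).


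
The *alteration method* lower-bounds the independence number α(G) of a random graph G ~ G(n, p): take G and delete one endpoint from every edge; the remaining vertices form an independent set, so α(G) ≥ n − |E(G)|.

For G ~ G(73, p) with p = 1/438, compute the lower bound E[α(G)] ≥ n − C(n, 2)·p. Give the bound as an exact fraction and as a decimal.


E[|E(G)|] = C(73, 2)·p = 2628 · (1/438) = 6.
E[α(G)] ≥ n − E[|E(G)|] = 73 − 6 = 67.
Numerically: ≈ 67.0000.
(This is only a lower bound; the true E[α(G)] may be larger.)

E[α(G)] ≥ 67 ≈ 67.0000.


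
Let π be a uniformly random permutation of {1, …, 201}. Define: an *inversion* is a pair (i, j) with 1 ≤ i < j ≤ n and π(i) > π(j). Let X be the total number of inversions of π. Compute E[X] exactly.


Write X = Σ X_I over the C(201, 2) = 20100 pairs i < j, with X_I the indicator of one inversion.
There are 20100 indicators.
For each fixed pair i < j, the values π(i) and π(j) are two distinct elements of {1, …, 201} in uniformly random order; by symmetry P[π(i) > π(j)] = 1/2.
By linearity: E[X] = 20100 · (1/2) = C(201, 2) · (1/2) = 20100/2 = 10050 ≈ 10050.00000.

E[X] = 10050 = 10050.00000.


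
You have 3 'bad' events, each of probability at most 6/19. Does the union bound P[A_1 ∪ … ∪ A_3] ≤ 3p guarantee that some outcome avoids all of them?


Union bound: P[∪_{i=1}^{3} A_i] ≤ Σ_i P[A_i] ≤ 3·p = 3·(6/19) = 18/19.
Numerically: 18/19 ≈ 0.9473684.
Is 18/19 < 1? YES.
Since P[∪ A_i] ≤ 18/19 < 1, the complement has P[∩ A_i^c] ≥ 1 − 18/19 = 1/19 > 0, so some outcome avoids every A_i.

3·p = 18/19 ≈ 0.9473684; existence CERTIFIED by the union bound.


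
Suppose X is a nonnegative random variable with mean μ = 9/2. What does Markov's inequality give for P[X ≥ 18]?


μ = E[X] = 9/2, a = 18.
Markov: P[X ≥ 18] ≤ μ/a = (9/2)/18 = 1/4.
Numerically: ≈ 0.25000.
(Since a = 18 > μ = 4.50000, the bound 1/4 is < 1 and informative.)

P[X ≥ 18] ≤ 1/4 ≈ 0.25000.


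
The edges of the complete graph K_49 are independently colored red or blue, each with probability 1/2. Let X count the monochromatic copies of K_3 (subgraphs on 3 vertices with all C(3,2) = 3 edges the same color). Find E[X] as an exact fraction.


Let X = Σ_S X_S over the C(49, 3) = 18424 subsets S of size 3, where X_S = 1 if the K_3 on S is monochromatic.
For a fixed S, the K_3 on S has C(3, 2) = 3 edges. P[all 3 edges red] = (1/2)^3, and likewise for blue, so P[monochromatic] = 2·(1/2)^3 = 2^{1 − 3} = 1/4.
Summing: E[X] = C(49, 3) · 2^{1 − 3} = 18424 · 1/4 = 4606.
Numerically: E[X] ≈ 4606.0000.

E[X] = C(49,3)·2^(1−C(3,2)) = 4606 ≈ 4606.0000.


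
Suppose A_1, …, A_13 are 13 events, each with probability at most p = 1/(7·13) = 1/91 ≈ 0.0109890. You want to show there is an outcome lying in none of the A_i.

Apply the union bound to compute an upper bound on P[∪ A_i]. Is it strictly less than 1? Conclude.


Union bound: P[∪_{i=1}^{13} A_i] ≤ Σ_i P[A_i] ≤ 13·p = 13·(1/91) = 1/7.
Numerically: 1/7 ≈ 0.1428571.
Is 1/7 < 1? YES.
Since P[∪ A_i] ≤ 1/7 < 1, the complement has P[∩ A_i^c] ≥ 1 − 1/7 = 6/7 > 0, so some outcome avoids every A_i.

13·p = 1/7 ≈ 0.1428571; existence CERTIFIED by the union bound.


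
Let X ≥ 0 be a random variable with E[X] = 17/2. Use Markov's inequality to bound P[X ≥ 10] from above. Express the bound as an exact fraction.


μ = E[X] = 17/2, a = 10.
Markov: P[X ≥ 10] ≤ μ/a = (17/2)/10 = 17/20.
Numerically: ≈ 0.850.
(Since a = 10 > μ = 8.500, the bound 17/20 is < 1 and informative.)

P[X ≥ 10] ≤ 17/20 ≈ 0.850.


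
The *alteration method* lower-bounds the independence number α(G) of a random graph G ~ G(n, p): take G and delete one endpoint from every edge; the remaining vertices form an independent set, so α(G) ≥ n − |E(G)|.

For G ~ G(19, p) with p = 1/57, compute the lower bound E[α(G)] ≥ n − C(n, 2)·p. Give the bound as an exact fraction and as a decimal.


E[|E(G)|] = C(19, 2)·p = 171 · (1/57) = 3.
E[α(G)] ≥ n − E[|E(G)|] = 19 − 3 = 16.
Numerically: ≈ 16.0000.
(This is only a lower bound; the true E[α(G)] may be larger.)

E[α(G)] ≥ 16 ≈ 16.0000.


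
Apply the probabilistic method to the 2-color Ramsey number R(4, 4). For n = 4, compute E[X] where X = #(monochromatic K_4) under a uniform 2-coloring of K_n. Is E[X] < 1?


E[X] = C(4, 4) · 2^{1 − 6} = 1 · 2^{−5} = 1/32.
As a reduced fraction: E[X] = 1/32 ≈ 0.031.
Is E[X] < 1? YES.
Since E[X] < 1, there exists a 2-coloring of K_{4} with no monochromatic K_4; hence R(4, 4) > 4.

E[X] = 1/32 ≈ 0.031; E[X] < 1, so R(4, 4) > 4.


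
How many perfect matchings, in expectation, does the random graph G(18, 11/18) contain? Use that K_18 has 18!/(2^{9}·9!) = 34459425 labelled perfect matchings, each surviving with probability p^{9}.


K_18 has 18!/(2^{9}·9!) = 34459425 labelled perfect matchings.
For each such perfect matching H, let X_H = 1 if all 9 edges of H are present in G. Then P[X_H = 1] = p^{9} = (11/18)^{9} = 2357947691/198359290368.
By linearity of expectation: E[X] = Σ_H E[X_H] = 34459425 · p^{9} = 34459425 · 2357947691/198359290368 = 1003129896443675/2448880128.
Numerically: E[X] ≈ 4.0963e+05.

E[X] = 34459425 · (11/18)^{9} = 1003129896443675/2448880128 ≈ 4.0963e+05.


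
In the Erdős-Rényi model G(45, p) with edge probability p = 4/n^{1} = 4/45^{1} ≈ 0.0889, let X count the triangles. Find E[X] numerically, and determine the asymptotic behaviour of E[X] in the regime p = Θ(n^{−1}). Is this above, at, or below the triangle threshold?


Number of potential triangles: C(45, 3) = 14190.
Each occurs with probability p³ ≈ (0.0889)³ ≈ 7.02332e-04.
By linearity: E[X] = C(45, 3)·p³ ≈ 14190 · 7.02332e-04 ≈ 9.966.
Here α = 1, so p = 4/n is exactly at the triangle threshold p ~ 1/n. Asymptotically E[X] → c³/6 = 4³/6 = 32/3 ≈ 10.667, a bounded constant. In this regime the triangle count is asymptotically Poisson(c³/6).

E[X] ≈ 9.966; in regime p = Θ(1/n^{1}) E[X] stays bounded (at the triangle threshold p ~ 1/n).


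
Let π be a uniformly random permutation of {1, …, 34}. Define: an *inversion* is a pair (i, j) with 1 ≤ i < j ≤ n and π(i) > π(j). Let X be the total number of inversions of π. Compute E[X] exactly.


Write X = Σ X_I over the C(34, 2) = 561 pairs i < j, with X_I the indicator of one inversion.
There are 561 indicators.
For each fixed pair i < j, the values π(i) and π(j) are two distinct elements of {1, …, 34} in uniformly random order; by symmetry P[π(i) > π(j)] = 1/2.
By linearity: E[X] = 561 · (1/2) = C(34, 2) · (1/2) = 561/2 = 561/2 ≈ 280.500.

E[X] = 561/2 = 280.500.


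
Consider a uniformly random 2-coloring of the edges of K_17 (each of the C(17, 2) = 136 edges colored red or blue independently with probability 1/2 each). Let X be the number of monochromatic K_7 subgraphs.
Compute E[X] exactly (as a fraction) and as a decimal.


Let X = Σ_S X_S over the C(17, 7) = 19448 subsets S of size 7, where X_S = 1 if the K_7 on S is monochromatic.
For a fixed S, the K_7 on S has C(7, 2) = 21 edges. P[all 21 edges red] = (1/2)^21, and likewise for blue, so P[monochromatic] = 2·(1/2)^21 = 2^{1 − 21} = 1/1048576.
Summing: E[X] = C(17, 7) · 2^{1 − 21} = 19448 · 1/1048576 = 2431/131072.
Numerically: E[X] ≈ 0.018547.

E[X] = C(17,7)·2^(1−C(7,2)) = 2431/131072 ≈ 0.018547.


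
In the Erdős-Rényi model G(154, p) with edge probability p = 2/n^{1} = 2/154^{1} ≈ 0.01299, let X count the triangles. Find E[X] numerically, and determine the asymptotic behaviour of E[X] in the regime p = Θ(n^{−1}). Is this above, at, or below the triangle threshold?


Number of potential triangles: C(154, 3) = 596904.
Each occurs with probability p³ ≈ (0.01299)³ ≈ 2.190422e-06.
By linearity: E[X] = C(154, 3)·p³ ≈ 596904 · 2.190422e-06 ≈ 1.3075.
Here α = 1, so p = 2/n is exactly at the triangle threshold p ~ 1/n. Asymptotically E[X] → c³/6 = 2³/6 = 4/3 ≈ 1.3333, a bounded constant. In this regime the triangle count is asymptotically Poisson(c³/6).

E[X] ≈ 1.3075; in regime p = Θ(1/n^{1}) E[X] stays bounded (at the triangle threshold p ~ 1/n).


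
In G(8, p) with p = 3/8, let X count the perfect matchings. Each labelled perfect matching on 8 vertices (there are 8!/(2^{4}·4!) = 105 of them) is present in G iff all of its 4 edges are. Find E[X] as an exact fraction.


K_8 has 8!/(2^{4}·4!) = 105 labelled perfect matchings.
For each such perfect matching H, let X_H = 1 if all 4 edges of H are present in G. Then P[X_H = 1] = p^{4} = (3/8)^{4} = 81/4096.
By linearity of expectation: E[X] = Σ_H E[X_H] = 105 · p^{4} = 105 · 81/4096 = 8505/4096.
Numerically: E[X] ≈ 2.0764.

E[X] = 105 · (3/8)^{4} = 8505/4096 ≈ 2.0764.


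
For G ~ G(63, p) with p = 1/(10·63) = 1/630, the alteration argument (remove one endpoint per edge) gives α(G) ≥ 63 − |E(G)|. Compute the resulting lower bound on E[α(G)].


E[|E(G)|] = C(63, 2)·p = 1953 · (1/630) = 31/10.
E[α(G)] ≥ n − E[|E(G)|] = 63 − 31/10 = 599/10.
Numerically: ≈ 59.90000.
(This is only a lower bound; the true E[α(G)] may be larger.)

E[α(G)] ≥ 599/10 ≈ 59.90000.


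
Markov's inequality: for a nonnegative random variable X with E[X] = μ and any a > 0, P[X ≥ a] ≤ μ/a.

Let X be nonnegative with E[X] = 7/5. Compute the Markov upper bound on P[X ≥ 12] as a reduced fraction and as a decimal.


μ = E[X] = 7/5, a = 12.
Markov: P[X ≥ 12] ≤ μ/a = (7/5)/12 = 7/60.
Numerically: ≈ 0.1167.
(Since a = 12 > μ = 1.4000, the bound 7/60 is < 1 and informative.)

P[X ≥ 12] ≤ 7/60 ≈ 0.1167.


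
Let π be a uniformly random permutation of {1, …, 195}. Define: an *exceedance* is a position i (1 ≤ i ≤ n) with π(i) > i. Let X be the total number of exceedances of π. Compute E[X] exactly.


Write X = Σ_{i=1}^{195} X_i, where X_i = 1_{π(i) > i}.
For each fixed i, π(i) is uniform over {1, …, 195} (marginal of a uniform permutation), so P[π(i) > i] = (n − i)/n. Summing: Σ_{i=1}^{195} (n − i)/n = (0 + 1 + … + 194)/195 = 195(195 − 1)/(2·195) = (195 − 1)/2.
Hence E[X] = Σ_{i=1}^{195} (195 − i)/195 = 97 ≈ 97.000000.

E[X] = 97 = 97.000000.


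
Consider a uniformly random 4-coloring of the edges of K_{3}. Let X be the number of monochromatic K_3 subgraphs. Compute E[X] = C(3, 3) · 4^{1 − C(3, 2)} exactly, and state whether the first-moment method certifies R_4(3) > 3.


E[X] = C(3, 3) · 4^{1 − 3} = 1 · 4^{−2} = 1/16.
As a reduced fraction: E[X] = 1/16 ≈ 0.0625000.
Is E[X] < 1? YES.
Since E[X] < 1, there exists a 4-coloring of K_{3} with no monochromatic K_3; hence R_4(3) > 3.

E[X] = 1/16 ≈ 0.0625000; E[X] < 1, so R_4(3) > 3.


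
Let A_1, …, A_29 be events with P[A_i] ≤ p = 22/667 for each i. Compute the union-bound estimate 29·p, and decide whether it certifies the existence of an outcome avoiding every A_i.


Union bound: P[∪_{i=1}^{29} A_i] ≤ Σ_i P[A_i] ≤ 29·p = 29·(22/667) = 22/23.
Numerically: 22/23 ≈ 0.95652.
Is 22/23 < 1? YES.
Since P[∪ A_i] ≤ 22/23 < 1, the complement has P[∩ A_i^c] ≥ 1 − 22/23 = 1/23 > 0, so some outcome avoids every A_i.

29·p = 22/23 ≈ 0.95652; existence CERTIFIED by the union bound.


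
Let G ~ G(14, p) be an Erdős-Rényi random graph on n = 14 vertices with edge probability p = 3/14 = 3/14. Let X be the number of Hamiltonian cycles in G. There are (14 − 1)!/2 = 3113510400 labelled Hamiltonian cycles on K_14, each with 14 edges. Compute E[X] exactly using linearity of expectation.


K_14 has (14 − 1)!/2 = 3113510400 labelled Hamiltonian cycles.
For each such Hamiltonian cycle H, let X_H = 1 if all 14 edges of H are present in G. Then P[X_H = 1] = p^{14} = (3/14)^{14} = 4782969/11112006825558016.
Summing the indicators: E[X] = Σ_H E[X_H] = 3113510400 · p^{14} = 3113510400 · 4782969/11112006825558016 = 4155084744525/3100448333024.
Numerically: E[X] ≈ 1.34016.

E[X] = 3113510400 · (3/14)^{14} = 4155084744525/3100448333024 ≈ 1.34016.


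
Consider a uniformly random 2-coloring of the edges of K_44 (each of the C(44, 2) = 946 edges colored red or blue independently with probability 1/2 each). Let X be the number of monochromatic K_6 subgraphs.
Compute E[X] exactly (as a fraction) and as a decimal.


Let X = Σ_S X_S over the C(44, 6) = 7059052 subsets S of size 6, where X_S = 1 if the K_6 on S is monochromatic.
For a fixed S, the K_6 on S has C(6, 2) = 15 edges. P[all 15 edges red] = (1/2)^15, and likewise for blue, so P[monochromatic] = 2·(1/2)^15 = 2^{1 − 15} = 1/16384.
By linearity of expectation: E[X] = C(44, 6) · 2^{1 − 15} = 7059052 · 1/16384 = 1764763/4096.
Numerically: E[X] ≈ 430.850.

E[X] = C(44,6)·2^(1−C(6,2)) = 1764763/4096 ≈ 430.850.


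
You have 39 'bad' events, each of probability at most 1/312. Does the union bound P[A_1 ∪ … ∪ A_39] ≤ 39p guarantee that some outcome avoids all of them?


Union bound: P[∪_{i=1}^{39} A_i] ≤ Σ_i P[A_i] ≤ 39·p = 39·(1/312) = 1/8.
Numerically: 1/8 ≈ 0.12500.
Is 1/8 < 1? YES.
Since P[∪ A_i] ≤ 1/8 < 1, the complement has P[∩ A_i^c] ≥ 1 − 1/8 = 7/8 > 0, so some outcome avoids every A_i.

39·p = 1/8 ≈ 0.12500; existence CERTIFIED by the union bound.


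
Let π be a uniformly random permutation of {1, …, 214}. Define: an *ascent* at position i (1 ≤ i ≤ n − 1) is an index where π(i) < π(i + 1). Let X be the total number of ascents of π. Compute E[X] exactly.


Write X = Σ X_I over i = 1, …, 213, with X_I the indicator of one ascent.
There are 213 indicators.
For each fixed i, the pair (π(i), π(i+1)) is a uniformly random ordered pair of distinct values from {1, …, 214}; by symmetry P[π(i) < π(i+1)] = 1/2.
By linearity: E[X] = 213 · (1/2) = (214 − 1) · (1/2) = 213/2 ≈ 106.500000.

E[X] = 213/2 = 106.500000.


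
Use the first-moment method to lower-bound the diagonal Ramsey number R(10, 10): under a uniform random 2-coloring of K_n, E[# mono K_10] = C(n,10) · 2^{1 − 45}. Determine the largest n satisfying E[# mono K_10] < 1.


We need C(n, 10) · 2^{1 − 45} < 1, i.e. C(n, 10) < 2^{45 − 1} = 17592186044416.
Check values of n near the boundary:
  n = 96: C(96, 10) = 11279926456656; 11279926456656 < 17592186044416? YES
  n = 97: C(97, 10) = 12576469727536; 12576469727536 < 17592186044416? YES
  n = 98: C(98, 10) = 14005614014756; 14005614014756 < 17592186044416? YES
  n = 99: C(99, 10) = 15579278510796; 15579278510796 < 17592186044416? YES
  n = 100: C(100, 10) = 17310309456440; 17310309456440 < 17592186044416? YES
  n = 101: C(101, 10) = 19212541264840; 19212541264840 < 17592186044416? NO
  n = 102: C(102, 10) = 21300860967540; 21300860967540 < 17592186044416? NO
The largest n with C(n, 10) < 17592186044416 is n = 100 (where E[X] = 2163788682055/2199023255552 ≈ 0.984). Hence R(10, 10) > 100, i.e. R(10, 10) ≥ 101.

Largest n = 100; hence R(10, 10) > 100.


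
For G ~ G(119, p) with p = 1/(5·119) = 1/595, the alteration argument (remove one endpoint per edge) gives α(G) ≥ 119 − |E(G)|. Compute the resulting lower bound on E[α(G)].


E[|E(G)|] = C(119, 2)·p = 7021 · (1/595) = 59/5.
E[α(G)] ≥ n − E[|E(G)|] = 119 − 59/5 = 536/5.
Numerically: ≈ 107.200.
(This is only a lower bound; the true E[α(G)] may be larger.)

E[α(G)] ≥ 536/5 ≈ 107.200.


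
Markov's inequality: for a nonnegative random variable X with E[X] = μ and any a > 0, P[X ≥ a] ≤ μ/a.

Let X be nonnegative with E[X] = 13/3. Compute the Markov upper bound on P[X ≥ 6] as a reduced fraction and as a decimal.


μ = E[X] = 13/3, a = 6.
Markov: P[X ≥ 6] ≤ μ/a = (13/3)/6 = 13/18.
Numerically: ≈ 0.722.
(Since a = 6 > μ = 4.333, the bound 13/18 is < 1 and informative.)

P[X ≥ 6] ≤ 13/18 ≈ 0.722.


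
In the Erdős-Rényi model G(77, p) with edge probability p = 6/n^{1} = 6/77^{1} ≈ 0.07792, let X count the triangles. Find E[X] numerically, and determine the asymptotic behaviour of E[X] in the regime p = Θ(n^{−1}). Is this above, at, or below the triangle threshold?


Number of potential triangles: C(77, 3) = 73150.
Each occurs with probability p³ ≈ (0.07792)³ ≈ 4.731312e-04.
By linearity: E[X] = C(77, 3)·p³ ≈ 73150 · 4.731312e-04 ≈ 34.6095.
Here α = 1, so p = 6/n is exactly at the triangle threshold p ~ 1/n. Asymptotically E[X] → c³/6 = 6³/6 = 36 ≈ 36.0000, a bounded constant. In this regime the triangle count is asymptotically Poisson(c³/6).

E[X] ≈ 34.6095; in regime p = Θ(1/n^{1}) E[X] stays bounded (at the triangle threshold p ~ 1/n).


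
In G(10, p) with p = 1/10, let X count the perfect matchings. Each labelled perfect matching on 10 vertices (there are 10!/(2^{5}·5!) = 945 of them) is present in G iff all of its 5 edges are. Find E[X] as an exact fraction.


K_10 has 10!/(2^{5}·5!) = 945 labelled perfect matchings.
For each such perfect matching H, let X_H = 1 if all 5 edges of H are present in G. Then P[X_H = 1] = p^{5} = (1/10)^{5} = 1/100000.
Summing the indicators: E[X] = Σ_H E[X_H] = 945 · p^{5} = 945 · 1/100000 = 189/20000.
Numerically: E[X] ≈ 0.00945.

E[X] = 945 · (1/10)^{5} = 189/20000 ≈ 0.00945.


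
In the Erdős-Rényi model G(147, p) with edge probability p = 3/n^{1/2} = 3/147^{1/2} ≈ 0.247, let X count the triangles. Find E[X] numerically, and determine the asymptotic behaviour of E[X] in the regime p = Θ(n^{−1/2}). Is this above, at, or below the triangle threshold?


Number of potential triangles: C(147, 3) = 518665.
Each occurs with probability p³ ≈ (0.247)³ ≈ 1.51491e-02.
By linearity: E[X] = C(147, 3)·p³ ≈ 518665 · 1.51491e-02 ≈ 7857.325.
Since α = 1/2 < 1, p = c/n^{1/2} ≫ 1/n is above the triangle threshold p ~ 1/n. Asymptotically E[X] ~ (c³/6)·n^{3(1−α)} = (3³/6)·n^{1.5} → ∞; triangles are abundant w.h.p.

E[X] ≈ 7857.325; in regime p = Θ(1/n^{1/2}) E[X] diverges (above the triangle threshold p ~ 1/n).


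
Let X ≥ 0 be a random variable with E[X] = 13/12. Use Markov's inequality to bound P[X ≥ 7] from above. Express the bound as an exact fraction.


μ = E[X] = 13/12, a = 7.
Markov: P[X ≥ 7] ≤ μ/a = (13/12)/7 = 13/84.
Numerically: ≈ 0.1548.
(Since a = 7 > μ = 1.0833, the bound 13/84 is < 1 and informative.)

P[X ≥ 7] ≤ 13/84 ≈ 0.1548.


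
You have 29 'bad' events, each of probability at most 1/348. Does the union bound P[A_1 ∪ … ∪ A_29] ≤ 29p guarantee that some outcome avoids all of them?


Union bound: P[∪_{i=1}^{29} A_i] ≤ Σ_i P[A_i] ≤ 29·p = 29·(1/348) = 1/12.
Numerically: 1/12 ≈ 0.08333.
Is 1/12 < 1? YES.
Since P[∪ A_i] ≤ 1/12 < 1, the complement has P[∩ A_i^c] ≥ 1 − 1/12 = 11/12 > 0, so some outcome avoids every A_i.

29·p = 1/12 ≈ 0.08333; existence CERTIFIED by the union bound.


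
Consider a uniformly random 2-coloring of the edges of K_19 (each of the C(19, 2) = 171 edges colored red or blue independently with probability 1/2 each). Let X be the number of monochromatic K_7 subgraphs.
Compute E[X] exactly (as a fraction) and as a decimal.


Let X = Σ_S X_S over the C(19, 7) = 50388 subsets S of size 7, where X_S = 1 if the K_7 on S is monochromatic.
For a fixed S, the K_7 on S has C(7, 2) = 21 edges. P[all 21 edges red] = (1/2)^21, and likewise for blue, so P[monochromatic] = 2·(1/2)^21 = 2^{1 − 21} = 1/1048576.
Summing: E[X] = C(19, 7) · 2^{1 − 21} = 50388 · 1/1048576 = 12597/262144.
Numerically: E[X] ≈ 0.0481.

E[X] = C(19,7)·2^(1−C(7,2)) = 12597/262144 ≈ 0.0481.


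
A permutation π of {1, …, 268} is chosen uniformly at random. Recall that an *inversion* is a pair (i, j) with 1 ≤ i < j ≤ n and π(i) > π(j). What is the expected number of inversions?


Write X = Σ X_I over the C(268, 2) = 35778 pairs i < j, with X_I the indicator of one inversion.
There are 35778 indicators.
For each fixed pair i < j, the values π(i) and π(j) are two distinct elements of {1, …, 268} in uniformly random order; by symmetry P[π(i) > π(j)] = 1/2.
By linearity: E[X] = 35778 · (1/2) = C(268, 2) · (1/2) = 35778/2 = 17889 ≈ 17889.00000.

E[X] = 17889 = 17889.00000.


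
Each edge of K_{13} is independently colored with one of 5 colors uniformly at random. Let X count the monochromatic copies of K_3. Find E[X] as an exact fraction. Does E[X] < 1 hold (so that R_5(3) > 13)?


E[X] = C(13, 3) · 5^{1 − 3} = 286 · 5^{−2} = 286/25.
As a reduced fraction: E[X] = 286/25 ≈ 11.4400.
Is E[X] < 1? NO.
Since E[X] ≥ 1, the first-moment bound is inconclusive at n = 13; it does NOT by itself certify R_5(3) > 13.

E[X] = 286/25 ≈ 11.4400; E[X] ≥ 1; first-moment method inconclusive here.


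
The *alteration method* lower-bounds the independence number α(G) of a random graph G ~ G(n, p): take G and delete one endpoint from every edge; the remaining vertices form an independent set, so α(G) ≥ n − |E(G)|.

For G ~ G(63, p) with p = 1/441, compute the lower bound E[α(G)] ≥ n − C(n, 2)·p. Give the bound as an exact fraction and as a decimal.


E[|E(G)|] = C(63, 2)·p = 1953 · (1/441) = 31/7.
E[α(G)] ≥ n − E[|E(G)|] = 63 − 31/7 = 410/7.
Numerically: ≈ 58.5714.
(This is only a lower bound; the true E[α(G)] may be larger.)

E[α(G)] ≥ 410/7 ≈ 58.5714.


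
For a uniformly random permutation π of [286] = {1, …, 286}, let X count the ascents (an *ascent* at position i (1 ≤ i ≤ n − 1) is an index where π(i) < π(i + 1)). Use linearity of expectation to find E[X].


Write X = Σ X_I over i = 1, …, 285, with X_I the indicator of one ascent.
There are 285 indicators.
For each fixed i, the pair (π(i), π(i+1)) is a uniformly random ordered pair of distinct values from {1, …, 286}; by symmetry P[π(i) < π(i+1)] = 1/2.
By linearity: E[X] = 285 · (1/2) = (286 − 1) · (1/2) = 285/2 ≈ 142.500000.

E[X] = 285/2 = 142.500000.


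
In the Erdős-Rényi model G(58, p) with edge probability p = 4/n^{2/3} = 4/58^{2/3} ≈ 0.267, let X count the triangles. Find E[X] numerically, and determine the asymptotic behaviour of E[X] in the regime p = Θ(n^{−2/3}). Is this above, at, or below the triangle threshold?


Number of potential triangles: C(58, 3) = 30856.
Each occurs with probability p³ ≈ (0.267)³ ≈ 1.902497e-02.
By linearity: E[X] = C(58, 3)·p³ ≈ 30856 · 1.902497e-02 ≈ 587.0345.
Since α = 2/3 < 1, p = c/n^{2/3} ≫ 1/n is above the triangle threshold p ~ 1/n. Asymptotically E[X] ~ (c³/6)·n^{3(1−α)} = (4³/6)·n^{1} → ∞; triangles are abundant w.h.p.

E[X] ≈ 587.0345; in regime p = Θ(1/n^{2/3}) E[X] diverges (above the triangle threshold p ~ 1/n).


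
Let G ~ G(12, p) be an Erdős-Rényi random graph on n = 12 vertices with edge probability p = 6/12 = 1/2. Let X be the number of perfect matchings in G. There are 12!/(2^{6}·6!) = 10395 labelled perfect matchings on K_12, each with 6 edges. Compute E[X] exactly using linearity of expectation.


K_12 has 12!/(2^{6}·6!) = 10395 labelled perfect matchings.
For each such perfect matching H, let X_H = 1 if all 6 edges of H are present in G. Then P[X_H = 1] = p^{6} = (1/2)^{6} = 1/64.
Summing the indicators: E[X] = Σ_H E[X_H] = 10395 · p^{6} = 10395 · 1/64 = 10395/64.
Numerically: E[X] ≈ 162.4.

E[X] = 10395 · (1/2)^{6} = 10395/64 ≈ 162.4.


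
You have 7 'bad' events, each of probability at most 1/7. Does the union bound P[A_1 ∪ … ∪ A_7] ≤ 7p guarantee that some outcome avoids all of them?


Union bound: P[∪_{i=1}^{7} A_i] ≤ Σ_i P[A_i] ≤ 7·p = 7·(1/7) = 1.
Numerically: 1 ≈ 1.00000.
Is 1 < 1? NO.
Since the bound 1 is ≥ 1, the union bound is uninformative here; it does NOT by itself certify existence.

7·p = 1 ≈ 1.00000; existence NOT certified by the union bound.


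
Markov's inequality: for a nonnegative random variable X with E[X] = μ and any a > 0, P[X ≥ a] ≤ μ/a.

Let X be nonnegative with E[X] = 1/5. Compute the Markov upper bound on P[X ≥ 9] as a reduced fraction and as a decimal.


μ = E[X] = 1/5, a = 9.
Markov: P[X ≥ 9] ≤ μ/a = (1/5)/9 = 1/45.
Numerically: ≈ 0.022222.
(Since a = 9 > μ = 0.200000, the bound 1/45 is < 1 and informative.)

P[X ≥ 9] ≤ 1/45 ≈ 0.022222.


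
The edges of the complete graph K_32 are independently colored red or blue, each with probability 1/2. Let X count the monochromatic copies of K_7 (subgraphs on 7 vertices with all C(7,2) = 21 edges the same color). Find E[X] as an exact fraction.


Let X = Σ_S X_S over the C(32, 7) = 3365856 subsets S of size 7, where X_S = 1 if the K_7 on S is monochromatic.
For a fixed S, the K_7 on S has C(7, 2) = 21 edges. P[all 21 edges red] = (1/2)^21, and likewise for blue, so P[monochromatic] = 2·(1/2)^21 = 2^{1 − 21} = 1/1048576.
Summing: E[X] = C(32, 7) · 2^{1 − 21} = 3365856 · 1/1048576 = 105183/32768.
Numerically: E[X] ≈ 3.20993.

E[X] = C(32,7)·2^(1−C(7,2)) = 105183/32768 ≈ 3.20993.


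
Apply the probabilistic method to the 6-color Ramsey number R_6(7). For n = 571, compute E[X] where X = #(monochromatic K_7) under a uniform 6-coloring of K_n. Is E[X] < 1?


E[X] = C(571, 7) · 6^{1 − 21} = 3784329711421830 · 6^{−20} = 3784329711421830/3656158440062976.
As a reduced fraction: E[X] = 70080179841145/67706637778944 ≈ 1.035056.
Is E[X] < 1? NO.
Since E[X] ≥ 1, the first-moment bound is inconclusive at n = 571; it does NOT by itself certify R_6(7) > 571.

E[X] = 70080179841145/67706637778944 ≈ 1.035056; E[X] ≥ 1; first-moment method inconclusive here.
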